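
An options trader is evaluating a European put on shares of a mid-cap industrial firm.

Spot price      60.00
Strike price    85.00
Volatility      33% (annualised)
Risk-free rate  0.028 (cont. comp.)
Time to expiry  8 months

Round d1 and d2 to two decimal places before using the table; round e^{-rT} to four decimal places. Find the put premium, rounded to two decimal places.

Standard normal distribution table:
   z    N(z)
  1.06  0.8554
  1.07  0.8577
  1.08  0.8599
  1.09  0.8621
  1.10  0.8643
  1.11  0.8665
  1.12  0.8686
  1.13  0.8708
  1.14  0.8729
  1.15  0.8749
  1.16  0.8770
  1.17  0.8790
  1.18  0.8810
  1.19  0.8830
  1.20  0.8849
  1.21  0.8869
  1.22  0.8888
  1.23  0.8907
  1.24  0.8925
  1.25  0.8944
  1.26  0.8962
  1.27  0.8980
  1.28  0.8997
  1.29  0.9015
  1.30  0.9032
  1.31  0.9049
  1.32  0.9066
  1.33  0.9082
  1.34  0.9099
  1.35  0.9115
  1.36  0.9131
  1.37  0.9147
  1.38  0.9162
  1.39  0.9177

σ√T = 0.33 × 0.8165 = 0.2694
ln(S/K) + (r + σ²/2)T = ln(60/85) + (0.028 + 0.33²/2)·0.6667 = -0.3483 + 0.0550 = -0.2933
d₁ = -0.2933 / 0.2694 = -1.0887 ≈ -1.09
d₂ = d₁ − σ√T = -1.0887 − 0.2694 = -1.3581 ≈ -1.36
e^(−rT) = e^(−0.028·0.6667) = 0.9815
N(−d₂) = N(1.36) = 0.9131;  N(−d₁) = N(1.09) = 0.8621
P = 85·0.9815·0.9131 − 60·0.8621 = 76.1777 − 51.7260 = 24.4517

24.45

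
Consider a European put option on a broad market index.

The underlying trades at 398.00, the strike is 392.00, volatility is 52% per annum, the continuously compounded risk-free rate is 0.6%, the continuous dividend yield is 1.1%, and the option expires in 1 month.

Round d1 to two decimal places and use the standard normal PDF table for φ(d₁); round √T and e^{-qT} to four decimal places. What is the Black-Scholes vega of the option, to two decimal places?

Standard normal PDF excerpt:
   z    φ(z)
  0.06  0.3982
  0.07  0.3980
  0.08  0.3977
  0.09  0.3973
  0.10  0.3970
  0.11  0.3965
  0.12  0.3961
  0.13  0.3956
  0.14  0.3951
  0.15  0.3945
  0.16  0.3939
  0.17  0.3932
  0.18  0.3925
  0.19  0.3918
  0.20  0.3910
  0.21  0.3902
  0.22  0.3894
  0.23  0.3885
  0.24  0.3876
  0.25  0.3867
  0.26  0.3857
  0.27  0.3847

σ√T = 0.52·√0.08333 = 0.1501
d₁ = [ln(398/392) + (0.006 − 0.011 + 0.52²/2)·0.08333] / 0.1501 = [0.0152 + 0.0109] / 0.1501 = 0.1735 which rounds to 0.17
√T = √0.08333 = 0.2887
φ(d₁) = φ(0.17) = 0.3932
exp(−qT) = exp(−0.011·0.08333) = 0.9991
vega = S·exp(−qT)·φ(d₁)·√T = 398·0.9991·0.3932·0.2887 = 45.1390

45.14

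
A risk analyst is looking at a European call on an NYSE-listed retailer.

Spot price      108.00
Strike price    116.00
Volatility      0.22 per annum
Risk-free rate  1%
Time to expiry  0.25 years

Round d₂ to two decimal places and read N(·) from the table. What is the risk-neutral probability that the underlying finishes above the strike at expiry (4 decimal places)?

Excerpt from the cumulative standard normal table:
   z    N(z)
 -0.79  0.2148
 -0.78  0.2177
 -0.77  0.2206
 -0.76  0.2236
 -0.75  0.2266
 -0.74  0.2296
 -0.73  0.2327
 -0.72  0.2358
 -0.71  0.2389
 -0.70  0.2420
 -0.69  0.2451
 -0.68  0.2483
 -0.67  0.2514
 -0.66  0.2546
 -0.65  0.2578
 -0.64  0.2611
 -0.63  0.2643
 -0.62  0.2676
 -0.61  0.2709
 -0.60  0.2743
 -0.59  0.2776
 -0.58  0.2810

σ√T = 0.22·√0.25 = 0.1100
d₁ = [ln(108/116) + (0.01 + ½·0.22²)·0.25] / (σ√T) = (-0.0715 + 0.0086) / 0.1100 = -0.5719 ≈ -0.57
d₂ = -0.5719 − 0.1100 = -0.6819 ≈ -0.68
Risk-neutral Pr[S_T > K] = N(d₂) = N(-0.68) = 0.2483

0.2483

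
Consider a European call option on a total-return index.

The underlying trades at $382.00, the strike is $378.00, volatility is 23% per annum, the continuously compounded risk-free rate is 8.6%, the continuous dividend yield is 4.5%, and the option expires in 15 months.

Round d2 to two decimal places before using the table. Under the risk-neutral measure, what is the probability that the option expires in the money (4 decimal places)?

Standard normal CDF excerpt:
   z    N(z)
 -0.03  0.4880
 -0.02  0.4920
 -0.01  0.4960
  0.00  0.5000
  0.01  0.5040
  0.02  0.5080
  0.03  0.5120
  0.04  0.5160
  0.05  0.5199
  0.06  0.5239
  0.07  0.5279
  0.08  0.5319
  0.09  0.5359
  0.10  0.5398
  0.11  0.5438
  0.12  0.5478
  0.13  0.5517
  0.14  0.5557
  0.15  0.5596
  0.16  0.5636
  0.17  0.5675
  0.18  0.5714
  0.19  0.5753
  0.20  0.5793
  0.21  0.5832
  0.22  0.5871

0.5438

T = 1.25;  σ√T = 0.2571
d₁ = [ln(382/378) + (0.086 − 0.045 + 0.23²/2)·1.25] / 0.2571 = [0.0105 + 0.0843] / 0.2571 = 0.3688 ≈ 0.37
d₂ = d₁ − σ√T = 0.3688 − 0.2571 = 0.1117 ≈ 0.11
Pr(exercise) under Q = N(d₂) = 0.5438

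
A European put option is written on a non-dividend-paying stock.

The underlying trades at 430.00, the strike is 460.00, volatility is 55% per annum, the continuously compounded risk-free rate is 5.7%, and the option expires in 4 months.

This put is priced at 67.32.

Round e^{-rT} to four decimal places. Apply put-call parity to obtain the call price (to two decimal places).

exp(−rT) = exp(−0.057·0.3333) = 0.9812
Put-call parity: C − P = S − K·e^(−rT) = 430 − 460·0.9812 = 430 − 451.3520 = -21.3520
C = P + (C − P) = 67.32 + (-21.3520) = 45.9680

45.97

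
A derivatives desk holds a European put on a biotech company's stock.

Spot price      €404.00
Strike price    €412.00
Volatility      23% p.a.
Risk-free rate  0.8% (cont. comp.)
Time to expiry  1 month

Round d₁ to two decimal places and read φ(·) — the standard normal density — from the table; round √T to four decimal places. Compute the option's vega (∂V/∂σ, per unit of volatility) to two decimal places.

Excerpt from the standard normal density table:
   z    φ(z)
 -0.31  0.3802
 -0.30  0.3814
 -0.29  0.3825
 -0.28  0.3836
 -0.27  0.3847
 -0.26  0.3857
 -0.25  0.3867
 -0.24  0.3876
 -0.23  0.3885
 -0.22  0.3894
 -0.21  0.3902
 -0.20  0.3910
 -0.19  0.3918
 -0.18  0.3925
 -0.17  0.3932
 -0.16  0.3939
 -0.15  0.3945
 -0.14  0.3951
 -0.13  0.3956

45.10

σ√T = 0.23·√0.08333 = 0.0664
d₁ = [ln(404/412) + (0.008 + 0.23²/2)·0.08333] / 0.0664 = [-0.0196 + 0.0029] / 0.0664 = -0.2521 which rounds to -0.25
√T = √0.08333 = 0.2887
φ(d₁) = φ(-0.25) = 0.3867
vega = S·φ(d₁)·√T = 404·0.3867·0.2887 = 45.1027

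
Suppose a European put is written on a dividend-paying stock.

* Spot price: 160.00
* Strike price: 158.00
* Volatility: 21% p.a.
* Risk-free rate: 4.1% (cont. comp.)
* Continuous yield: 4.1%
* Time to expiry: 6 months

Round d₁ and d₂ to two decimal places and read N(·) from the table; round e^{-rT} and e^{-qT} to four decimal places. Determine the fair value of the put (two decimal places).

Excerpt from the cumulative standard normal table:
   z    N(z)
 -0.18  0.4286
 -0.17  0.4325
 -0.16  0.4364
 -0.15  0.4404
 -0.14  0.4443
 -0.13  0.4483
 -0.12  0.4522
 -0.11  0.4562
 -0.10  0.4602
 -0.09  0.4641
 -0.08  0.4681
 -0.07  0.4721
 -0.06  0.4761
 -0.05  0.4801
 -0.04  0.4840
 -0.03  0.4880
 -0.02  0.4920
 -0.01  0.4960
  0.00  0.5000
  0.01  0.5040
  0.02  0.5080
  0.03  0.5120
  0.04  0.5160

8.37

T = 0.5;  σ√T = 0.1485
ln(S/K) + (r − q + σ²/2)T = ln(160/158) + (0.041 − 0.041 + 0.21²/2)·0.5 = 0.0126 + 0.0110 = 0.0236
d₁ = 0.0236 / 0.1485 = 0.1590 ⇒ 0.16
d₂ = d₁ − σ√T = 0.1590 − 0.1485 = 0.0105 ⇒ 0.01
exp(−qT) = exp(−0.041·0.5) = 0.9797;  exp(−rT) = exp(−0.041·0.5) = 0.9797
P = 158·0.9797·N(-0.01) − 160·0.9797·N(-0.16) = 158·0.9797·0.4960 − 160·0.9797·0.4364 = 76.7771 − 68.4066 = 8.3706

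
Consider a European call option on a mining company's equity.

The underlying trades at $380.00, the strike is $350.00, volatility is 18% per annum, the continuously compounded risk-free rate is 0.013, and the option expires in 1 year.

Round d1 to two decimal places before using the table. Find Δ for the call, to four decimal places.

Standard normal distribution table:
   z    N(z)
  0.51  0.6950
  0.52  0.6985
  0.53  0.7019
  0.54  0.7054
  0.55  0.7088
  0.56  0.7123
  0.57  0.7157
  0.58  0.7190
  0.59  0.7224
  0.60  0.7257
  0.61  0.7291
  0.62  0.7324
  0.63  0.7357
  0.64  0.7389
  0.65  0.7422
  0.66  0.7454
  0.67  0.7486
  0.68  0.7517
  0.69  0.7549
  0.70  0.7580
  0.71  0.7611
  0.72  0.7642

0.7324

σ√T = 0.18 × 1.0000 = 0.1800
ln(S/K) + (r + σ²/2)T = ln(380/350) + (0.013 + 0.18²/2)·1 = 0.0822 + 0.0292 = 0.1114
d₁ = 0.1114 / 0.1800 = 0.6191 which rounds to 0.62
N(d₁) = N(0.62) = 0.7324
Δ_call = N(d₁) = 0.7324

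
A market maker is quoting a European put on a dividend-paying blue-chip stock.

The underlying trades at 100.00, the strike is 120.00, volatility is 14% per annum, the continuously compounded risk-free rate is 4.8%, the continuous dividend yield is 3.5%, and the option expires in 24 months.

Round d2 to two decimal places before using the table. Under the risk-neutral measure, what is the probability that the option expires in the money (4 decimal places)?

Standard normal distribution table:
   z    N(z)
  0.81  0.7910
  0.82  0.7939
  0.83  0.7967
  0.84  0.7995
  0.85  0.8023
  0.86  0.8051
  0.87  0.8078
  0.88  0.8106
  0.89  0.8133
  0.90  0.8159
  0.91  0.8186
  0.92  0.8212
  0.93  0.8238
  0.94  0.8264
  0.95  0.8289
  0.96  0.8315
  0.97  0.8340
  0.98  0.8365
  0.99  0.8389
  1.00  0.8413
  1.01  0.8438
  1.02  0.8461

0.8133

σ√T = 0.14 × 1.4142 = 0.1980
d₁ = [ln(100/120) + (0.048 − 0.035 + ½·0.14²)·2] / (σ√T) = (-0.1823 + 0.0456) / 0.1980 = -0.6905 ≈ -0.69
d₂ = -0.6905 − 0.1980 = -0.8885 ≈ -0.89
Risk-neutral Pr[S_T < K] = N(−d₂) = N(0.89) = 0.8133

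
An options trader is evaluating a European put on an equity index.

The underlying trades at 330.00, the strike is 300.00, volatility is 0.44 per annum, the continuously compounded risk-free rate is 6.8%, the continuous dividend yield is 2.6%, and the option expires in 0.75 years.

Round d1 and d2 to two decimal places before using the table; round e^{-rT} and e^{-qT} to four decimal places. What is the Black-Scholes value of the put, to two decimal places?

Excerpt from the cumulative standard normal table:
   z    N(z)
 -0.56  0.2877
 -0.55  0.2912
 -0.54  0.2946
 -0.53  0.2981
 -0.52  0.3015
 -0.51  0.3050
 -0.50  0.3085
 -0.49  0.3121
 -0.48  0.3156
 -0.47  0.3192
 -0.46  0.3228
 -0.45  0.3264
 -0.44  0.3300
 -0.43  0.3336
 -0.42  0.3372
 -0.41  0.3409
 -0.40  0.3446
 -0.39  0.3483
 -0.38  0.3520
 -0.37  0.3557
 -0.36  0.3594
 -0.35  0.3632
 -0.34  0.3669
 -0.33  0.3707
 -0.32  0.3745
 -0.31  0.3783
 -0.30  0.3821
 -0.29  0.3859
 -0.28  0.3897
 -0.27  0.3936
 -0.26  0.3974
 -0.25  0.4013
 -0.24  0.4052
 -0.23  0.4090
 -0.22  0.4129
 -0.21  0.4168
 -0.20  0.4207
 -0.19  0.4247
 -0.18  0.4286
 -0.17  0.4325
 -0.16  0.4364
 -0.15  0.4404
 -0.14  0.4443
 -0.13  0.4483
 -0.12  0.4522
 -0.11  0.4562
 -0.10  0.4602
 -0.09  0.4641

T = 0.75;  σ√T = 0.3811
d₁ = [ln(330/300) + (0.068 − 0.026 + ½·0.44²)·0.75] / (σ√T) = (0.0953 + 0.1041) / 0.3811 = 0.5233 which rounds to 0.52
d₂ = 0.5233 − 0.3811 = 0.1423 which rounds to 0.14
exp(−qT) = exp(−0.026·0.75) = 0.9807;  exp(−rT) = exp(−0.068·0.75) = 0.9503
P = 300·0.9503·N(-0.14) − 330·0.9807·N(-0.52) = 300·0.9503·0.4443 − 330·0.9807·0.3015 = 126.6655 − 97.5747 = 29.0907

29.09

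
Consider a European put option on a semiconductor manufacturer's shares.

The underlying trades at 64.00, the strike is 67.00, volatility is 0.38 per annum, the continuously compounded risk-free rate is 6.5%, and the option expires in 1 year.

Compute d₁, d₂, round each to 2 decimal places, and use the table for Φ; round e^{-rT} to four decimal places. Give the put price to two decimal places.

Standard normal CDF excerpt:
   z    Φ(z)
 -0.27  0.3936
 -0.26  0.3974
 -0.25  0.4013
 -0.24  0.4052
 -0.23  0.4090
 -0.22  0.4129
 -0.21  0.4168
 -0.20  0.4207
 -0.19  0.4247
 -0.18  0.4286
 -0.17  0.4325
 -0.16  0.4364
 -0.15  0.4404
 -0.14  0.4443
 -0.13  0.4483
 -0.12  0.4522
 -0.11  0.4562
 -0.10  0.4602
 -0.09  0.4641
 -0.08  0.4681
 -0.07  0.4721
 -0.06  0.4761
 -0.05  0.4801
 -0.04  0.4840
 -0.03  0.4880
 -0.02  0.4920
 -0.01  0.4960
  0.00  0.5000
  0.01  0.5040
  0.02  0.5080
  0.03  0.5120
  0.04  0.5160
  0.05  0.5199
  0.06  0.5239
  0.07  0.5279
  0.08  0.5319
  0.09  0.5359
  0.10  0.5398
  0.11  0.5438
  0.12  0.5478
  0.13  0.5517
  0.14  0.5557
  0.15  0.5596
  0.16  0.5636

T = 1;  σ√T = 0.3800
d₁ = [ln(64/67) + (0.065 + 0.38²/2)·1] / 0.3800 = [-0.0458 + 0.1372] / 0.3800 = 0.2405 → 0.24
d₂ = d₁ − σ√T = 0.2405 − 0.3800 = -0.1395 → -0.14
exp(−rT) = exp(−0.065·1) = 0.9371
N(−d₂) = N(0.14) = 0.5557;  N(−d₁) = N(-0.24) = 0.4052
P = 67·0.9371·0.5557 − 64·0.4052 = 34.8900 − 25.9328 = 8.9572

8.96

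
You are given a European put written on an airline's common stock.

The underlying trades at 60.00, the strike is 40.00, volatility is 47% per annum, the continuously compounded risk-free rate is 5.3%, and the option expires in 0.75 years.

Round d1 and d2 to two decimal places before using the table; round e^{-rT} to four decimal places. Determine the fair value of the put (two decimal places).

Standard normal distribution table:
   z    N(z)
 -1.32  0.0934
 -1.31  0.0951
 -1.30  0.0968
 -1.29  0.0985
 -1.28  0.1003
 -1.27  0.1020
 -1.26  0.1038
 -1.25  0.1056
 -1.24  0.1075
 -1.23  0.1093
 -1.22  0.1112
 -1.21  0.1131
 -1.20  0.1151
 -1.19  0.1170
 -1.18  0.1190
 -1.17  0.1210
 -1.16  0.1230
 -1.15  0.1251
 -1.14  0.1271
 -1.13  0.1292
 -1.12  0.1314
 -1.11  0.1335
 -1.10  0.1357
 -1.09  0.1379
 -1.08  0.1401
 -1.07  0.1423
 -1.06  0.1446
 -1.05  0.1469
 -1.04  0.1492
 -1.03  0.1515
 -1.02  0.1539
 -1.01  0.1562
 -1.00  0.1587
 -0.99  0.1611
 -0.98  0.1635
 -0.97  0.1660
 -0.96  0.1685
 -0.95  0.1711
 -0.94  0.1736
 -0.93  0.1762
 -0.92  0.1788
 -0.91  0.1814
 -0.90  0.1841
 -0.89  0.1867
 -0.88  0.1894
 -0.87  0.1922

T = 0.75;  σ√T = 0.4070
d₁ = [ln(60/40) + (0.053 + ½·0.47²)·0.75] / (σ√T) = (0.4055 + 0.1226) / 0.4070 = 1.2973 ⇒ 1.30
d₂ = 1.2973 − 0.4070 = 0.8903 ⇒ 0.89
e^(−rT) = e^(−0.053·0.75) = 0.9610
N(−d₂) = N(-0.89) = 0.1867;  N(−d₁) = N(-1.30) = 0.0968
P = 40·0.9610·0.1867 − 60·0.0968 = 7.1767 − 5.8080 = 1.3687

1.37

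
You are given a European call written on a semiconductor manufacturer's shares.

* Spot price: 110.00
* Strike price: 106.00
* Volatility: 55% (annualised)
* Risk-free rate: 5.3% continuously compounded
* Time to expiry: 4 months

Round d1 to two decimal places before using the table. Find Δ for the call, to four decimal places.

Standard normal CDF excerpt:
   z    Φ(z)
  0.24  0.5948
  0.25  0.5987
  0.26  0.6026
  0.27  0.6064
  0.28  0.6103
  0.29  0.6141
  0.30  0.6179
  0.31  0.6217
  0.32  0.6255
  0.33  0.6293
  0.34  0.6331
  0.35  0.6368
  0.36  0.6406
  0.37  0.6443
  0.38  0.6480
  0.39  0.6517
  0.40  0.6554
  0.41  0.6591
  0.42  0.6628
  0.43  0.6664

0.6293

σ√T = 0.55 × 0.5774 = 0.3175
ln(S/K) + (r + σ²/2)T = ln(110/106) + (0.053 + 0.55²/2)·0.3333 = 0.0370 + 0.0681 = 0.1051
d₁ = 0.1051 / 0.3175 = 0.3311 → 0.33
N(d₁) = N(0.33) = 0.6293
Δ_call = N(d₁) = 0.6293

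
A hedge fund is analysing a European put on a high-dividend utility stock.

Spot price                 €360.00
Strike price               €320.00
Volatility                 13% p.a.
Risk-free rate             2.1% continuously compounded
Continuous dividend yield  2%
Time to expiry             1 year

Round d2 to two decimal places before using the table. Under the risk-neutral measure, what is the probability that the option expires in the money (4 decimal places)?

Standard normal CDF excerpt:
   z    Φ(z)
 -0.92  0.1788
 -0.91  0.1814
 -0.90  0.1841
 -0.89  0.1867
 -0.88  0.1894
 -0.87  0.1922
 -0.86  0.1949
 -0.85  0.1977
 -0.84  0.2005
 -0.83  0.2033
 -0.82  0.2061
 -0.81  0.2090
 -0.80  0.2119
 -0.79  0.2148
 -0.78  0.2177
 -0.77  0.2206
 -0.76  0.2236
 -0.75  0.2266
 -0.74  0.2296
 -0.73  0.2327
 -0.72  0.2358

T = 1;  σ√T = 0.1300
d₁ = [ln(360/320) + (0.021 − 0.02 + 0.13²/2)·1] / 0.1300 = [0.1178 + 0.0095] / 0.1300 = 0.9787 which rounds to 0.98
d₂ = d₁ − σ√T = 0.9787 − 0.1300 = 0.8487 which rounds to 0.85
Pr(exercise) under Q = N(−d₂) = N(-0.85) = 0.1977

0.1977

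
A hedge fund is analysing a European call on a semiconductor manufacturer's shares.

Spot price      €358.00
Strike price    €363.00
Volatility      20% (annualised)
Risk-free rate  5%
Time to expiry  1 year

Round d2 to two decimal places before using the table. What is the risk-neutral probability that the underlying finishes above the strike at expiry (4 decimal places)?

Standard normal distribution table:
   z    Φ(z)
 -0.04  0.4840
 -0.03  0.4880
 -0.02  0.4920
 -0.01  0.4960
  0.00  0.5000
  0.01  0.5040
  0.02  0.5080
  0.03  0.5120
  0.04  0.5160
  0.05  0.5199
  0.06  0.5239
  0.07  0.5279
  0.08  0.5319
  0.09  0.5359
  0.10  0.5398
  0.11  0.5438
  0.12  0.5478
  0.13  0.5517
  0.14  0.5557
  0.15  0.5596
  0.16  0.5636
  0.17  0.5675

T = 1;  σ√T = 0.2000
d₁ = [ln(358/363) + (0.05 + 0.2²/2)·1] / 0.2000 = [-0.0139 + 0.0700] / 0.2000 = 0.2807 which rounds to 0.28
d₂ = d₁ − σ√T = 0.2807 − 0.2000 = 0.0807 which rounds to 0.08
Risk-neutral Pr[S_T > K] = N(d₂) = N(0.08) = 0.5319

0.5319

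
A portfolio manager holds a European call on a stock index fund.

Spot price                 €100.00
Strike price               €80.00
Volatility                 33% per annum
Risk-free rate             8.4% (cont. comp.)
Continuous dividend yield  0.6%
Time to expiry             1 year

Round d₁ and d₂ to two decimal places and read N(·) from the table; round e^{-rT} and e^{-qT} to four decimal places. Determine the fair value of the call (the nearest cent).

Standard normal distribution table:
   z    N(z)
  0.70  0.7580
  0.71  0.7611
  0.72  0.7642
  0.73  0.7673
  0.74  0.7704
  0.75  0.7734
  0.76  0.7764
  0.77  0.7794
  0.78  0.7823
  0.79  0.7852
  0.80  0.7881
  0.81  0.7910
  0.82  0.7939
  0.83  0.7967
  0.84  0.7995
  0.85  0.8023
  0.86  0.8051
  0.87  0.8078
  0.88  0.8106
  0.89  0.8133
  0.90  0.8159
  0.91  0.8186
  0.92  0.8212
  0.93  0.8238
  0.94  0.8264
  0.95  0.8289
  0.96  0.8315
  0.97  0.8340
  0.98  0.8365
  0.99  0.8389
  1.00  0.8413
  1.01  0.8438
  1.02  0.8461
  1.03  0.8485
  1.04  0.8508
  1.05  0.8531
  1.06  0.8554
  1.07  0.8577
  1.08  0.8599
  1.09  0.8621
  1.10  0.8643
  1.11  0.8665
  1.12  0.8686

€28.59

σ√T = 0.33·√1 = 0.3300
ln(S/K) + (r − q + σ²/2)T = ln(100/80) + (0.084 − 0.006 + 0.33²/2)·1 = 0.2231 + 0.1325 = 0.3556
d₁ = 0.3556 / 0.3300 = 1.0776 ≈ 1.08
d₂ = d₁ − σ√T = 1.0776 − 0.3300 = 0.7476 ≈ 0.75
e^(−qT) = e^(−0.006·1) = 0.9940;  e^(−rT) = e^(−0.084·1) = 0.9194
C = 100·0.9940·N(1.08) − 80·0.9194·N(0.75) = 100·0.9940·0.8599 − 80·0.9194·0.7734 = 85.4741 − 56.8851 = 28.5889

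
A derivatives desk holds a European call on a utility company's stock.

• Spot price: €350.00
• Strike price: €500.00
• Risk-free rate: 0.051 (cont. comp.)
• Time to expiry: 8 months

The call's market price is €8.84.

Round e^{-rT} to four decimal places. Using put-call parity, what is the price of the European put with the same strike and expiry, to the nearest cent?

e^(−rT) = e^(−0.051·0.6667) = 0.9666
Put-call parity: C − P = S − K·e^(−rT) = 350 − 500·0.9666 = 350 − 483.3000 = -133.3000
P = C − (C − P) = 8.84 − (-133.3000) = 142.1400

€142.14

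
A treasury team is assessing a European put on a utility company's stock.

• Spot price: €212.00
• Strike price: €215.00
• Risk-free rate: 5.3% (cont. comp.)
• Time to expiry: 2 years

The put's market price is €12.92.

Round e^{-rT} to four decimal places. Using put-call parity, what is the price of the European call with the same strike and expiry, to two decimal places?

exp(−rT) = exp(−0.053·2) = 0.8994
Put-call parity: C − P = S − K·e^(−rT) = 212 − 215·0.8994 = 212 − 193.3710 = 18.6290
C = P + (C − P) = 12.92 + (18.6290) = 31.5490

€31.55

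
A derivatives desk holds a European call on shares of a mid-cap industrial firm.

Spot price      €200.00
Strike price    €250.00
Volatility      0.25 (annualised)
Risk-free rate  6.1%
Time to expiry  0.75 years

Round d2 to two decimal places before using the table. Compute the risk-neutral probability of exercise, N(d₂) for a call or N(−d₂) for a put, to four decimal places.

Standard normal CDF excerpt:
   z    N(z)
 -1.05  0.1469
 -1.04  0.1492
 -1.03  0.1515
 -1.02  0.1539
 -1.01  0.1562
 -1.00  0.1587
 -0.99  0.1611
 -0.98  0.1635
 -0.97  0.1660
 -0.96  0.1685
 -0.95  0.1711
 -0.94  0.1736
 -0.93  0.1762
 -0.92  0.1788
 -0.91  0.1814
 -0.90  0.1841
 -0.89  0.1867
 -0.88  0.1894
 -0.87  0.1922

σ√T = 0.25 × 0.8660 = 0.2165
ln(S/K) + (r + σ²/2)T = ln(200/250) + (0.061 + 0.25²/2)·0.75 = -0.2231 + 0.0692 = -0.1540
d₁ = -0.1540 / 0.2165 = -0.7111 → -0.71
d₂ = d₁ − σ√T = -0.7111 − 0.2165 = -0.9276 → -0.93
Risk-neutral Pr[S_T > K] = N(d₂) = N(-0.93) = 0.1762

0.1762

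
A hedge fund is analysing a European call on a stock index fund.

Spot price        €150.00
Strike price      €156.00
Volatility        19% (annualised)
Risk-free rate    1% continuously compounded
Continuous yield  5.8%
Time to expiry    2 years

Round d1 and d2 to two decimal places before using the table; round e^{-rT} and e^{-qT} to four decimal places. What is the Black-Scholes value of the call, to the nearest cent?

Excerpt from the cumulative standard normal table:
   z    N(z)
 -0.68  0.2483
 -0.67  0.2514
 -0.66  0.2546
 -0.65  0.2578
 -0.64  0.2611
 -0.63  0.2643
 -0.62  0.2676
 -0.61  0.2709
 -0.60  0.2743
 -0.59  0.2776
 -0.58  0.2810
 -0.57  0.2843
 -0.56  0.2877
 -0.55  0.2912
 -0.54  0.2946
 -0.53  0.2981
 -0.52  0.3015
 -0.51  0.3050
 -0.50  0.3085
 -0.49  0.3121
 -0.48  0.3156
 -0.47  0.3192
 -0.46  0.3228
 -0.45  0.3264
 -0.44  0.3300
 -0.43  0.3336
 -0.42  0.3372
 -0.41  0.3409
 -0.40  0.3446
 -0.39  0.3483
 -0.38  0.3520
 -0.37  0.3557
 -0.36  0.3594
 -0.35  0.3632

σ√T = 0.19·√2 = 0.2687
d₁ = [ln(150/156) + (0.01 − 0.058 + ½·0.19²)·2] / (σ√T) = (-0.0392 − 0.0599) / 0.2687 = -0.3689 → -0.37
d₂ = -0.3689 − 0.2687 = -0.6376 → -0.64
e^(−qT) = e^(−0.058·2) = 0.8905;  e^(−rT) = e^(−0.01·2) = 0.9802
N(d₁) = N(-0.37) = 0.3557;  N(d₂) = N(-0.64) = 0.2611
C = 150·0.8905·0.3557 − 156·0.9802·0.2611 = 47.5126 − 39.9251 = 7.5875

€7.59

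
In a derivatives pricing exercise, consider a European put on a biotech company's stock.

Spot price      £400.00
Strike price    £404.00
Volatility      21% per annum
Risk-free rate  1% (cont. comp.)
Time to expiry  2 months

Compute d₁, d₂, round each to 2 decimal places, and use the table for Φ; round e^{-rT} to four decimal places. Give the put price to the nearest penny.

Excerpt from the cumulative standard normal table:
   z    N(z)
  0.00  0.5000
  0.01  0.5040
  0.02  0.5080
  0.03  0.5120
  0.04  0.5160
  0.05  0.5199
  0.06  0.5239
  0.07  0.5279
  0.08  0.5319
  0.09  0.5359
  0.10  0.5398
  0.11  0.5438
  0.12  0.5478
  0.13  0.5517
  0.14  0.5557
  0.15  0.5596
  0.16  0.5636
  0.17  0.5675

σ√T = 0.21·√0.1667 = 0.0857
d₁ = [ln(400/404) + (0.01 + ½·0.21²)·0.1667] / (σ√T) = (-0.0100 + 0.0053) / 0.0857 = -0.0538 ⇒ -0.05
d₂ = -0.0538 − 0.0857 = -0.1395 ⇒ -0.14
exp(−rT) = exp(−0.01·0.1667) = 0.9983
P = 404·0.9983·N(0.14) − 400·N(0.05) = 404·0.9983·0.5557 − 400·0.5199 = 224.1211 − 207.9600 = 16.1611

£16.16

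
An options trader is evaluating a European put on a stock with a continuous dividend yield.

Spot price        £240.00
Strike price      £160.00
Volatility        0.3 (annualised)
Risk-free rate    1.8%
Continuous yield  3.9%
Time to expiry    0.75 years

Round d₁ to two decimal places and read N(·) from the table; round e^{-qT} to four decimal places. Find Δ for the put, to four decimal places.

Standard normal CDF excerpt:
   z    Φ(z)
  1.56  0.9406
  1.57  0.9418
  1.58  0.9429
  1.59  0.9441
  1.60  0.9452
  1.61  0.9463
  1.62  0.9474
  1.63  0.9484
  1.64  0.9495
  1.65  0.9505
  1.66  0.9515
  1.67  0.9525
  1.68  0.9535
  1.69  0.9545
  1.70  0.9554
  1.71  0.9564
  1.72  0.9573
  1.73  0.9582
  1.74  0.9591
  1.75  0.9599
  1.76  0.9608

-0.0501

T = 0.75;  σ√T = 0.2598
d₁ = [ln(240/160) + (0.018 − 0.039 + ½·0.3²)·0.75] / (σ√T) = (0.4055 + 0.0180) / 0.2598 = 1.6299 → 1.63
N(d₁) = N(1.63) = 0.9484
Δ_put = e^(−qT)·(N(d₁) − 1) = 0.9712·(0.9484 − 1) = -0.0501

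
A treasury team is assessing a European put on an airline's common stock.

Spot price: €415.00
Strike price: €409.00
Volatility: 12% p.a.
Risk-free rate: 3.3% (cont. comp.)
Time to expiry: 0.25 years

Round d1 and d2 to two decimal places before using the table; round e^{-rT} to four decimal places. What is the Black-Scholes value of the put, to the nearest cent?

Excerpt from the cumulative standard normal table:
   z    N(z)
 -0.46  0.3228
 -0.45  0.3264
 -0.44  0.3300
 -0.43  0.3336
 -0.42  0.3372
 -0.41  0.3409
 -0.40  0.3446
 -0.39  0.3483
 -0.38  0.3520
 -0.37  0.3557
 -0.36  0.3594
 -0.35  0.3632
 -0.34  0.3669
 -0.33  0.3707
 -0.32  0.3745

€5.86

σ√T = 0.12 × 0.5000 = 0.0600
d₁ = [ln(415/409) + (0.033 + ½·0.12²)·0.25] / (σ√T) = (0.0146 + 0.0100) / 0.0600 = 0.4102 → 0.41
d₂ = 0.4102 − 0.0600 = 0.3502 → 0.35
e^(−rT) = e^(−0.033·0.25) = 0.9918
N(−d₂) = N(-0.35) = 0.3632;  N(−d₁) = N(-0.41) = 0.3409
P = 409·0.9918·0.3632 − 415·0.3409 = 147.3307 − 141.4735 = 5.8572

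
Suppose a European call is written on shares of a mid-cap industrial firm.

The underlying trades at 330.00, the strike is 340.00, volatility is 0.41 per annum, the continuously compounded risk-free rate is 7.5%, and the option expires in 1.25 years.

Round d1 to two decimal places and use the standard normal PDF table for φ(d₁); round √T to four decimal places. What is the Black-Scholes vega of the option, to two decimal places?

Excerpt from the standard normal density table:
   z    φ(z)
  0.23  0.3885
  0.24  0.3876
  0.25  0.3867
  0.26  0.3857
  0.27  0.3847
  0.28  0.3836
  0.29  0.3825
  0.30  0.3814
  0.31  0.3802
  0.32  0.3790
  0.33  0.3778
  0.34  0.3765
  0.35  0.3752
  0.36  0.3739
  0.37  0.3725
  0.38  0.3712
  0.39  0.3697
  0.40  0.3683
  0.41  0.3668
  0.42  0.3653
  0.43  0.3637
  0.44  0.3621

σ√T = 0.41 × 1.1180 = 0.4584
d₁ = [ln(330/340) + (0.075 + 0.41²/2)·1.25] / 0.4584 = [-0.0299 + 0.1988] / 0.4584 = 0.3686 ⇒ 0.37
√T = √1.25 = 1.1180
φ(d₁) = φ(0.37) = 0.3725
vega = S·φ(d₁)·√T = 330·0.3725·1.1180 = 137.4301

137.43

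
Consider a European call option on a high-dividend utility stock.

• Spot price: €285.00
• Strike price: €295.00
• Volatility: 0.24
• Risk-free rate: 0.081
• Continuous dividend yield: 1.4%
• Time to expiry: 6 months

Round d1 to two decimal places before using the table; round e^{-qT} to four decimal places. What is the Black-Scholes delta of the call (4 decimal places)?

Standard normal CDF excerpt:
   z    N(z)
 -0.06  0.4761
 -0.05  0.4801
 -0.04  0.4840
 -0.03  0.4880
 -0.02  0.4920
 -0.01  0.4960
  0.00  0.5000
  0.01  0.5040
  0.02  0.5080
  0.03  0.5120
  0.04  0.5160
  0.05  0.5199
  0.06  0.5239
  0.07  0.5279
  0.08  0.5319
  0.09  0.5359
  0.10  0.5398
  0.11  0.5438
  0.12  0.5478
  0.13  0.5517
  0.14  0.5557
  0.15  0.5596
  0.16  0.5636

σ√T = 0.24 × 0.7071 = 0.1697
ln(S/K) + (r − q + σ²/2)T = ln(285/295) + (0.081 − 0.014 + 0.24²/2)·0.5 = -0.0345 + 0.0479 = 0.0134
d₁ = 0.0134 / 0.1697 = 0.0790 ≈ 0.08
N(d₁) = N(0.08) = 0.5319
Δ_call = e^(−qT)·N(d₁) = 0.9930·0.5319 = 0.5282

0.5282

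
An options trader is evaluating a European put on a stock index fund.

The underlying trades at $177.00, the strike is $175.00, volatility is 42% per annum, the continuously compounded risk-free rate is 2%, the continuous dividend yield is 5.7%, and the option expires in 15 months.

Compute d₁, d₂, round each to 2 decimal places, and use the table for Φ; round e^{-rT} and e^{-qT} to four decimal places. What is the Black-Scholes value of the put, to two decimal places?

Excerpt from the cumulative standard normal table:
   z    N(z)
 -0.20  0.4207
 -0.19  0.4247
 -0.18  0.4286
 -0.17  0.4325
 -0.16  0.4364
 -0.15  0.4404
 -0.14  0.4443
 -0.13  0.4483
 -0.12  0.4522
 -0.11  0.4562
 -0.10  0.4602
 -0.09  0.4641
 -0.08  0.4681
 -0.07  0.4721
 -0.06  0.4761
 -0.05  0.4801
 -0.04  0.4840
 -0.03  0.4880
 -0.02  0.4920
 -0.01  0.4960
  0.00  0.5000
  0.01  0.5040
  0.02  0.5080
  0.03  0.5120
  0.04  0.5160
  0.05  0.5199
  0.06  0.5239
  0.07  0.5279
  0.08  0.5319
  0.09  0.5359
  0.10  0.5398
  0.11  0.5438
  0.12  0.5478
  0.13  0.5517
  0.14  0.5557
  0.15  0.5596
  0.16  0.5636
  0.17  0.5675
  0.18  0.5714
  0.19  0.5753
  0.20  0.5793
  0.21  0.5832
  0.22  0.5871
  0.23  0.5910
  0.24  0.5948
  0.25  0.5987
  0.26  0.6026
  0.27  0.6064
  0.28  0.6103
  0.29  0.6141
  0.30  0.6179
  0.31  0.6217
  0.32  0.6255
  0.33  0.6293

$34.18

σ√T = 0.42·√1.25 = 0.4696
ln(S/K) + (r − q + σ²/2)T = ln(177/175) + (0.02 − 0.057 + 0.42²/2)·1.25 = 0.0114 + 0.0640 = 0.0754
d₁ = 0.0754 / 0.4696 = 0.1605 → 0.16
d₂ = d₁ − σ√T = 0.1605 − 0.4696 = -0.3091 → -0.31
exp(−qT) = exp(−0.057·1.25) = 0.9312;  exp(−rT) = exp(−0.02·1.25) = 0.9753
N(−d₂) = N(0.31) = 0.6217;  N(−d₁) = N(-0.16) = 0.4364
P = 175·0.9753·0.6217 − 177·0.9312·0.4364 = 106.1102 − 71.9285 = 34.1817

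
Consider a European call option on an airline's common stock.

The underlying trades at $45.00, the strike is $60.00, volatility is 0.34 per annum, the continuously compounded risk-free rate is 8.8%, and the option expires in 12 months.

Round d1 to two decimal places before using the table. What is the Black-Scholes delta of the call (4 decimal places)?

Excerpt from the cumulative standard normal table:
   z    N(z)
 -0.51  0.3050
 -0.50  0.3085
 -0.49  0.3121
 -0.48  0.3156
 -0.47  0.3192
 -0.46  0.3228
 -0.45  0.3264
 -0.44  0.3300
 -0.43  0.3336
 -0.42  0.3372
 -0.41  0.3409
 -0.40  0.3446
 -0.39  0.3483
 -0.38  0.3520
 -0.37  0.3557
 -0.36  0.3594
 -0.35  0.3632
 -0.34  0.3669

σ√T = 0.34 × 1.0000 = 0.3400
ln(S/K) + (r + σ²/2)T = ln(45/60) + (0.088 + 0.34²/2)·1 = -0.2877 + 0.1458 = -0.1419
d₁ = -0.1419 / 0.3400 = -0.4173 ⇒ -0.42
N(d₁) = N(-0.42) = 0.3372
Δ_call = N(d₁) = 0.3372

0.3372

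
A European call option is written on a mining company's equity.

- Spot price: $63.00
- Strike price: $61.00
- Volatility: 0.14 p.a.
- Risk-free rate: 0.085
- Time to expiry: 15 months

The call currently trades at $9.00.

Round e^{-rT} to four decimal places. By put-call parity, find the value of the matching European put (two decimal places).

$0.85

e^(−rT) = e^(−0.085·1.25) = 0.8992
Put-call parity: C − P = S − K·e^(−rT) = 63 − 61·0.8992 = 63 − 54.8512 = 8.1488
P = C − (C − P) = 9.00 − (8.1488) = 0.8512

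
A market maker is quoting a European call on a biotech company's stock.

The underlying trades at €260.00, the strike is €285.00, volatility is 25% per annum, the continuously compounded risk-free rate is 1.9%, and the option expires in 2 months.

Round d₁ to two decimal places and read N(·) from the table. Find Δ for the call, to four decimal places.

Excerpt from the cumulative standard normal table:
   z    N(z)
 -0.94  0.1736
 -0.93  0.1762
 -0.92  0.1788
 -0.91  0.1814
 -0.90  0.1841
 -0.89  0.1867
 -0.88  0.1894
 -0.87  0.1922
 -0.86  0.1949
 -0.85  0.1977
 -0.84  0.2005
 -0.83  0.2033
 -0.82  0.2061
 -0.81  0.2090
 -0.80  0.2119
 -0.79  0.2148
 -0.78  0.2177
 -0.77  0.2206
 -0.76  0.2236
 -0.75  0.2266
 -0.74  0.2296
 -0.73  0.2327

σ√T = 0.25 × 0.4082 = 0.1021
d₁ = [ln(260/285) + (0.019 + ½·0.25²)·0.1667] / (σ√T) = (-0.0918 + 0.0084) / 0.1021 = -0.8175 ≈ -0.82
N(d₁) = N(-0.82) = 0.2061
Δ_call = N(d₁) = 0.2061

0.2061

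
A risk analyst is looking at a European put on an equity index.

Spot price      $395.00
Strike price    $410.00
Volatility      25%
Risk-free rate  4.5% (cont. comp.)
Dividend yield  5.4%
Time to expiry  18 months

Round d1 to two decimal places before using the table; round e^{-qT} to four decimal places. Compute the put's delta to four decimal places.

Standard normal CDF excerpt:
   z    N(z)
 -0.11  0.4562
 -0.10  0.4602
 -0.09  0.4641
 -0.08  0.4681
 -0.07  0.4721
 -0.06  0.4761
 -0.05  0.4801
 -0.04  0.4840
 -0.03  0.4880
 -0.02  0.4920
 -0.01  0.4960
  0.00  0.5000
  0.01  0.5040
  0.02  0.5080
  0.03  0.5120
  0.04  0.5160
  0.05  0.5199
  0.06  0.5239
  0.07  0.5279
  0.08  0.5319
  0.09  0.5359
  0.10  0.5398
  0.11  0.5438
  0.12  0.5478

T = 1.5;  σ√T = 0.3062
d₁ = [ln(395/410) + (0.045 − 0.054 + ½·0.25²)·1.5] / (σ√T) = (-0.0373 + 0.0334) / 0.3062 = -0.0127 ⇒ -0.01
N(d₁) = N(-0.01) = 0.4960
Δ_put = e^(−qT)·(N(d₁) − 1) = 0.9222·(0.4960 − 1) = -0.4648

-0.4648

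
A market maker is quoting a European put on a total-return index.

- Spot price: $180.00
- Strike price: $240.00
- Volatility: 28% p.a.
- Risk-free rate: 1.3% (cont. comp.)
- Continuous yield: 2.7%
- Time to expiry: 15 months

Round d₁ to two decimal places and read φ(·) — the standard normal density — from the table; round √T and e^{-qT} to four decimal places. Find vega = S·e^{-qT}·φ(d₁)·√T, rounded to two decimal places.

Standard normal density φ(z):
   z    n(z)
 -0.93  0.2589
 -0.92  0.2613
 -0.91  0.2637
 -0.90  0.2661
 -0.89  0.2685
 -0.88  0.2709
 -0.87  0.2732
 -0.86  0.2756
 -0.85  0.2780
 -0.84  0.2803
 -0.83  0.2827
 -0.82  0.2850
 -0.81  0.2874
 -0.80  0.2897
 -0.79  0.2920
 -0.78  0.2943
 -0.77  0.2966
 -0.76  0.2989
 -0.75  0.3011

σ√T = 0.28 × 1.1180 = 0.3130
d₁ = [ln(180/240) + (0.013 − 0.027 + ½·0.28²)·1.25] / (σ√T) = (-0.2877 + 0.0315) / 0.3130 = -0.8183 ≈ -0.82
√T = √1.25 = 1.1180
φ(d₁) = φ(-0.82) = 0.2850
e^(−qT) = e^(−0.027·1.25) = 0.9668
vega = S·e^(−qT)·φ(d₁)·√T = 180·0.9668·0.2850·1.1180 = 55.4493
(The call has the same vega.)

55.45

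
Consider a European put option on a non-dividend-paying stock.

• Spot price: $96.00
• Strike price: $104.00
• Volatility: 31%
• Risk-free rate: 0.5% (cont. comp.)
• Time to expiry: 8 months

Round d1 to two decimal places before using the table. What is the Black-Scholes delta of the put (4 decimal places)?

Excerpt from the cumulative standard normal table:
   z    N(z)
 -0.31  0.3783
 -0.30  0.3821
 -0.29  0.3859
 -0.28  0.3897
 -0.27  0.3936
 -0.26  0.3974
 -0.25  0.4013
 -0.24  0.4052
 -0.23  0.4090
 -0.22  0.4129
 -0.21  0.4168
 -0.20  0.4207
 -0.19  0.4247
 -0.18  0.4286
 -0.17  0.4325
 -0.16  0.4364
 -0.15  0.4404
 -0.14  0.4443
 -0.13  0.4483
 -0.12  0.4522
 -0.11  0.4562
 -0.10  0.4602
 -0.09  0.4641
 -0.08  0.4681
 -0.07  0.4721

σ√T = 0.31 × 0.8165 = 0.2531
d₁ = [ln(96/104) + (0.005 + ½·0.31²)·0.6667] / (σ√T) = (-0.0800 + 0.0354) / 0.2531 = -0.1765 which rounds to -0.18
N(d₁) = N(-0.18) = 0.4286
Δ_put = N(d₁) − 1 = 0.4286 − 1 = -0.5714

-0.5714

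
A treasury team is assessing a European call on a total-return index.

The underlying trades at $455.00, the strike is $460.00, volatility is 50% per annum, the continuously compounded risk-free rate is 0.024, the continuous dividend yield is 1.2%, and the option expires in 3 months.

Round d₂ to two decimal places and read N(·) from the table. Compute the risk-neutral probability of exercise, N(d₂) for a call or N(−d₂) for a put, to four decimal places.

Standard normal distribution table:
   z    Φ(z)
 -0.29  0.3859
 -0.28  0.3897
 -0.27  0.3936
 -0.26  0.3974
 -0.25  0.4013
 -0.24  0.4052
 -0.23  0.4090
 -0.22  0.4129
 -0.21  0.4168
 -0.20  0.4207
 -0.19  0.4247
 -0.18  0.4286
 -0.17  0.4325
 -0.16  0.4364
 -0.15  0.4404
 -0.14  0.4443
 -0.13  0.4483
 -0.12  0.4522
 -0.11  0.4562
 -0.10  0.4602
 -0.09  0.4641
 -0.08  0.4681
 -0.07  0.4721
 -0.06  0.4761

0.4364

σ√T = 0.5·√0.25 = 0.2500
d₁ = [ln(455/460) + (0.024 − 0.012 + 0.5²/2)·0.25] / 0.2500 = [-0.0109 + 0.0343] / 0.2500 = 0.0933 which rounds to 0.09
d₂ = d₁ − σ√T = 0.0933 − 0.2500 = -0.1567 which rounds to -0.16
Pr(exercise) under Q = N(d₂) = 0.4364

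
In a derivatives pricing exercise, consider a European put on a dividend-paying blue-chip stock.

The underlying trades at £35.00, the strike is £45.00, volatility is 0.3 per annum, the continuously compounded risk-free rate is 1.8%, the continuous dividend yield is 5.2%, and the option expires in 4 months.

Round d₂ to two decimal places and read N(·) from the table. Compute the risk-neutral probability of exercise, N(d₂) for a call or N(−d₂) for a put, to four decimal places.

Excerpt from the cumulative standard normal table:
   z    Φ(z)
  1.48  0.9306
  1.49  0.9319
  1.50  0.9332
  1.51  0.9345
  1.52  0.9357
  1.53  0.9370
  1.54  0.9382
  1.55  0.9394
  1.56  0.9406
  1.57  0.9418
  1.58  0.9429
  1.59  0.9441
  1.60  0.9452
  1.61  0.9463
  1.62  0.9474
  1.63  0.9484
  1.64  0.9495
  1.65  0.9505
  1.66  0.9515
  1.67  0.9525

0.9452

σ√T = 0.3 × 0.5774 = 0.1732
d₁ = [ln(35/45) + (0.018 − 0.052 + 0.3²/2)·0.3333] / 0.1732 = [-0.2513 + 0.0037] / 0.1732 = -1.4298 → -1.43
d₂ = d₁ − σ√T = -1.4298 − 0.1732 = -1.6030 → -1.60
Risk-neutral Pr[S_T < K] = N(−d₂) = N(1.60) = 0.9452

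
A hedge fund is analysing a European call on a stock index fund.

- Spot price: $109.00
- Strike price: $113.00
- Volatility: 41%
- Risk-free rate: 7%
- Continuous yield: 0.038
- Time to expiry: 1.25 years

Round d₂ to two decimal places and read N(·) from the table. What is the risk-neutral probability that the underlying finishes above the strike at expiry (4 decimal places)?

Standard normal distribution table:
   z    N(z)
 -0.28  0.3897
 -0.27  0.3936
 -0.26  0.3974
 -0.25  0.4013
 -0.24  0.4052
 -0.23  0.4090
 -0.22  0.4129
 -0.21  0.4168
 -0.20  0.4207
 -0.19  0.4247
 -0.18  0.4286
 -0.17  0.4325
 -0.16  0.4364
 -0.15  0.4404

σ√T = 0.41·√1.25 = 0.4584
d₁ = [ln(109/113) + (0.07 − 0.038 + 0.41²/2)·1.25] / 0.4584 = [-0.0360 + 0.1451] / 0.4584 = 0.2378 → 0.24
d₂ = d₁ − σ√T = 0.2378 − 0.4584 = -0.2206 → -0.22
Risk-neutral Pr[S_T > K] = N(d₂) = N(-0.22) = 0.4129

0.4129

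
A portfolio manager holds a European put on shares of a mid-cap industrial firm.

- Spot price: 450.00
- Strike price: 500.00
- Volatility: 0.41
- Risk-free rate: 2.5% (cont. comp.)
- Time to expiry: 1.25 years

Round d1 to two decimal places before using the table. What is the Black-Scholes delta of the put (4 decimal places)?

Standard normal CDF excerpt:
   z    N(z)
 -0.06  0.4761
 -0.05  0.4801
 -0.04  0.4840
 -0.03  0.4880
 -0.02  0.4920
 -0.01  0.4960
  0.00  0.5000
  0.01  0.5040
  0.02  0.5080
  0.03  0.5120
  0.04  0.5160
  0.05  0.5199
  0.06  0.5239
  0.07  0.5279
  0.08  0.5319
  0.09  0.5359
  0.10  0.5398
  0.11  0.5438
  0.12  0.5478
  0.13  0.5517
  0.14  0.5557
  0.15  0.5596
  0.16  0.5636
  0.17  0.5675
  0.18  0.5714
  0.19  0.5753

-0.4721

σ√T = 0.41·√1.25 = 0.4584
ln(S/K) + (r + σ²/2)T = ln(450/500) + (0.025 + 0.41²/2)·1.25 = -0.1054 + 0.1363 = 0.0310
d₁ = 0.0310 / 0.4584 = 0.0675 which rounds to 0.07
N(d₁) = N(0.07) = 0.5279
Δ_put = N(d₁) − 1 = 0.5279 − 1 = -0.4721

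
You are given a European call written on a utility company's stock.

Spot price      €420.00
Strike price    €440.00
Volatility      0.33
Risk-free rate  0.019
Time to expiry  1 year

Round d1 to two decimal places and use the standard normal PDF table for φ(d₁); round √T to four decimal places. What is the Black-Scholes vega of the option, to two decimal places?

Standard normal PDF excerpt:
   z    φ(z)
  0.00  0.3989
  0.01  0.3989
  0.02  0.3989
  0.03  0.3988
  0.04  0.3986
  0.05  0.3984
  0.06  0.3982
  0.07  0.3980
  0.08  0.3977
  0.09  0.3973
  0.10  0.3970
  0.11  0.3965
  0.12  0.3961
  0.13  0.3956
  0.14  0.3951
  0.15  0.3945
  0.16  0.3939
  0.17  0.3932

167.03

T = 1;  σ√T = 0.3300
d₁ = [ln(420/440) + (0.019 + ½·0.33²)·1] / (σ√T) = (-0.0465 + 0.0735) / 0.3300 = 0.0816 ≈ 0.08
√T = √1 = 1.0000
φ(d₁) = φ(0.08) = 0.3977
vega = S·φ(d₁)·√T = 420·0.3977·1.0000 = 167.0340
(Call and put vega coincide under Black-Scholes.)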